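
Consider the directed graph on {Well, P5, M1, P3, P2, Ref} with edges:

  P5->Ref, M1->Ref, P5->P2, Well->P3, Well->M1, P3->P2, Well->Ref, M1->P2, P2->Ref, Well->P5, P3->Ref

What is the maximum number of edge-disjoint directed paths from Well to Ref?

Assign every edge capacity 1; by Menger, the answer equals the max flow.
Path Well→Ref (+1); total 1.
Path Well→P5→Ref (+1); total 2.
Path Well→M1→Ref (+1); total 3.
Path Well→P3→Ref (+1); total 4.
No residual Well→Ref path; max flow = 4.
Certifying cut of size 4: {Well→M1, Well→P3, Well→P5, Well→Ref}.

4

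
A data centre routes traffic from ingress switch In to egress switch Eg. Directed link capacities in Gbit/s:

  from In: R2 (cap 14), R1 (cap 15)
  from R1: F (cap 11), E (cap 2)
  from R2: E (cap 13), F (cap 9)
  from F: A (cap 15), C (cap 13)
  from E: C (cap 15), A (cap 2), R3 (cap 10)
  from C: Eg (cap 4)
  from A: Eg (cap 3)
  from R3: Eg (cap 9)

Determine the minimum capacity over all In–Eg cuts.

16

Augment In→R1→F→C→Eg: bottleneck 4, flow now 4.
Augment In→R1→F→A→Eg: bottleneck 3, flow now 7.
Augment In→R1→E→R3→Eg: bottleneck 2, flow now 9.
Augment In→R2→E→R3→Eg: bottleneck 7, flow now 16.
No augmenting path remains; maximum flow = 16.
By max-flow min-cut, the minimum cut capacity equals the max flow.
In the residual graph, reachable from In: {In, R1, R2, F, E, C, A, R3}.
Min-cut edges: C→Eg (4), A→Eg (3), R3→Eg (9); capacity 4 + 3 + 9 = 16.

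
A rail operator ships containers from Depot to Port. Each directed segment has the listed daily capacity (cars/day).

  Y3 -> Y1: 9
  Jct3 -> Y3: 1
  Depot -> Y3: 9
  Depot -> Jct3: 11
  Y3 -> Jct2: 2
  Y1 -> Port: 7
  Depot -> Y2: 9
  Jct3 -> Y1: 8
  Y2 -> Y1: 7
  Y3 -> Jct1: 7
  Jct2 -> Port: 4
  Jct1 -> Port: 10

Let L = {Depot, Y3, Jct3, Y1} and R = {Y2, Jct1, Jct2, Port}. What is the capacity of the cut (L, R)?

25

Edges leaving {Depot, Y3, Jct3, Y1}: Depot→Y2 (9), Y3→Jct1 (7), Y3→Jct2 (2), Y1→Port (7).
Cut capacity = 9 + 7 + 2 + 7 = 25.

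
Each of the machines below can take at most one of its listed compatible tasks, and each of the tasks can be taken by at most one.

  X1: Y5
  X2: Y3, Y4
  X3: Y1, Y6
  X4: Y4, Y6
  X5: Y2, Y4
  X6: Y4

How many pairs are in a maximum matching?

Unit-capacity flow: source→left, listed edges, right→sink; max matching = max flow.
Augmenting path X1→Y5 (+1); matched 1.
Augmenting path X2→Y3 (+1); matched 2.
Augmenting path X3→Y1 (+1); matched 3.
Augmenting path X4→Y4 (+1); matched 4.
Augmenting path X5→Y2 (+1); matched 5.
Augmenting path X6→Y4→X4→Y6 (+1); matched 6.
No augmenting path remains; maximum matching = 6.
König certificate: {X1, X2, X3, X4, X5, X6} is a vertex cover of size 6 (every listed pair touches it), so no matching can be larger.

6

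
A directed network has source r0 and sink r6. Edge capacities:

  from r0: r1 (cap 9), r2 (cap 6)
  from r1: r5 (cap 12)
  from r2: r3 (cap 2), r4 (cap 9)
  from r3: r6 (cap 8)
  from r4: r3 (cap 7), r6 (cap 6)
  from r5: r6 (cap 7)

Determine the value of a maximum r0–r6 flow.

Augment r0→r1→r5→r6: bottleneck 7, flow now 7.
Augment r0→r2→r3→r6: bottleneck 2, flow now 9.
Augment r0→r2→r4→r6: bottleneck 4, flow now 13.
No augmenting path remains; maximum flow = 13.
In the residual graph, reachable from r0: {r0, r1, r5}.
Min-cut edges: r0→r2 (6), r5→r6 (7); capacity 6 + 7 = 13.
This cut is saturated, so no flow can exceed 13.

13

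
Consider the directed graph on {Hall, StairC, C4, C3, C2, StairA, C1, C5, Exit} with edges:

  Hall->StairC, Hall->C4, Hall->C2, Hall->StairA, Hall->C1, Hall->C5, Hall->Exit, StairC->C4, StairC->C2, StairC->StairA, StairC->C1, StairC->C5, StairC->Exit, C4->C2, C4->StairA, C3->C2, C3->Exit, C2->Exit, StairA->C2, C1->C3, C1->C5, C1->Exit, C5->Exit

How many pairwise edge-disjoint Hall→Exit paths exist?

Assign every edge capacity 1; by Menger, the answer equals the max flow.
Path Hall→Exit (+1); total 1.
Path Hall→StairC→Exit (+1); total 2.
Path Hall→C2→Exit (+1); total 3.
Path Hall→C1→Exit (+1); total 4.
Path Hall→C5→Exit (+1); total 5.
No residual Hall→Exit path; max flow = 5.
Certifying cut of size 5: {C2→Exit, Hall→C1, Hall→C5, Hall→Exit, Hall→StairC}.

5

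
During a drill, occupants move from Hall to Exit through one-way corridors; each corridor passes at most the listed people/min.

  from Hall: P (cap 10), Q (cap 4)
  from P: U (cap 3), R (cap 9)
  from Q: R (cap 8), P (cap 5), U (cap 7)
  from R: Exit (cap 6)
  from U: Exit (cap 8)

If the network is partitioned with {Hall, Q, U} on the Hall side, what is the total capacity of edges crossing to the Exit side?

31

Edges leaving {Hall, Q, U}: Hall→P (10), Q→P (5), Q→R (8), U→Exit (8).
Cut capacity = 10 + 5 + 8 + 8 = 31.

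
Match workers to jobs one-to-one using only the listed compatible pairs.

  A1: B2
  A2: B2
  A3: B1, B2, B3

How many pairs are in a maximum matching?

2

Unit-capacity flow: source→left, listed edges, right→sink; max matching = max flow.
Augmenting path A1→B2 (+1); matched 1.
Augmenting path A3→B1 (+1); matched 2.
No augmenting path remains; maximum matching = 2.
König certificate: {A3, B2} is a vertex cover of size 2 (every listed pair touches it), so no matching can be larger.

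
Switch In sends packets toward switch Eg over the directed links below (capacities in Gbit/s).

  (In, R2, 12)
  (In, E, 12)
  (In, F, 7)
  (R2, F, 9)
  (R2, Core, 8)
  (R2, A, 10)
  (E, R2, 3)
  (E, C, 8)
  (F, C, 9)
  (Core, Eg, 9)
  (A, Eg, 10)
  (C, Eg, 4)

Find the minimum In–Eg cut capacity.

19

Augment In→R2→Core→Eg: bottleneck 8, flow now 8.
Augment In→R2→A→Eg: bottleneck 4, flow now 12.
Augment In→E→C→Eg: bottleneck 4, flow now 16.
Augment In→E→R2→A→Eg: bottleneck 3, flow now 19.
No augmenting path remains; maximum flow = 19.
By max-flow min-cut, the minimum cut capacity equals the max flow.
In the residual graph, reachable from In: {In, E, F, C}.
Min-cut edges: In→R2 (12), E→R2 (3), C→Eg (4); capacity 12 + 3 + 4 = 19.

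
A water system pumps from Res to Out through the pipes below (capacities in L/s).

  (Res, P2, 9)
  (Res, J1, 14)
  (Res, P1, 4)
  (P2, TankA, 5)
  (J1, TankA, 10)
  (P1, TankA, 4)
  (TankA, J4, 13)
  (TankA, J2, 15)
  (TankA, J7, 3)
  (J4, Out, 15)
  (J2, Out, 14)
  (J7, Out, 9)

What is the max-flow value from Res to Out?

19

Augment Res→P2→TankA→J4→Out: bottleneck 5, flow now 5.
Augment Res→J1→TankA→J4→Out: bottleneck 8, flow now 13.
Augment Res→J1→TankA→J2→Out: bottleneck 2, flow now 15.
Augment Res→P1→TankA→J2→Out: bottleneck 4, flow now 19.
No augmenting path remains; maximum flow = 19.
In the residual graph, reachable from Res: {Res, P2, J1}.
Min-cut edges: Res→P1 (4), P2→TankA (5), J1→TankA (10); capacity 4 + 5 + 10 = 19.
This cut is saturated, so no flow can exceed 19.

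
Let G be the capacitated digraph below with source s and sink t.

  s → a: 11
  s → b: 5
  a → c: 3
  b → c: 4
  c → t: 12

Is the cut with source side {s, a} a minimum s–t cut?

Given cut capacity: 5 + 3 = 8.
Augment s→a→c→t: bottleneck 3, flow now 3.
Augment s→b→c→t: bottleneck 4, flow now 7.
No augmenting path remains; maximum flow = 7.
In the residual graph, reachable from s: {s, a, b}.
Min-cut edges: a→c (3), b→c (4); capacity 3 + 4 = 7.
Cut capacity 8 exceeds the max flow 7, so it is not minimum.

No — its capacity is 8, but the minimum cut has capacity 7.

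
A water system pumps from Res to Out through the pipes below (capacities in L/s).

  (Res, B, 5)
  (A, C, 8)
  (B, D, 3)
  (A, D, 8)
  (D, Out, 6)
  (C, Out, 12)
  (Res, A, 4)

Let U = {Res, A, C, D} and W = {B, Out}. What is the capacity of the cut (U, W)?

23

Edges leaving {Res, A, C, D}: Res→B (5), C→Out (12), D→Out (6).
Cut capacity = 5 + 12 + 6 = 23.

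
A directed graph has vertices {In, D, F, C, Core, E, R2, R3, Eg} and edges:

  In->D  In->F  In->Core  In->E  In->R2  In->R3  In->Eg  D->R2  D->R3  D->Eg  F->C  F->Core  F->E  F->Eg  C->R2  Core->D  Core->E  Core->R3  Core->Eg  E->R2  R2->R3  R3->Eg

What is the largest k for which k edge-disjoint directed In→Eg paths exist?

5

Assign every edge capacity 1; by Menger, the answer equals the max flow.
Path In→Eg (+1); total 1.
Path In→D→Eg (+1); total 2.
Path In→F→Eg (+1); total 3.
Path In→Core→Eg (+1); total 4.
Path In→R3→Eg (+1); total 5.
No residual In→Eg path; max flow = 5.
Certifying cut of size 5: {In→Core, In→D, In→Eg, In→F, R3→Eg}.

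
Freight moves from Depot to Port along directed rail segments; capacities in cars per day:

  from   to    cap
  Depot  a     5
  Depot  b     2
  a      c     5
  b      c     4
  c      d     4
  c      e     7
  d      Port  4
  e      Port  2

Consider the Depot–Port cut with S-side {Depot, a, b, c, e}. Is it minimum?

Yes — it is a minimum cut (capacity 6).

Given cut capacity: 4 + 2 = 6.
Augment Depot→a→c→d→Port: bottleneck 4, flow now 4.
Augment Depot→a→c→e→Port: bottleneck 1, flow now 5.
Augment Depot→b→c→e→Port: bottleneck 1, flow now 6.
No augmenting path remains; maximum flow = 6.
Cut capacity 6 equals the max flow, so it is a minimum cut.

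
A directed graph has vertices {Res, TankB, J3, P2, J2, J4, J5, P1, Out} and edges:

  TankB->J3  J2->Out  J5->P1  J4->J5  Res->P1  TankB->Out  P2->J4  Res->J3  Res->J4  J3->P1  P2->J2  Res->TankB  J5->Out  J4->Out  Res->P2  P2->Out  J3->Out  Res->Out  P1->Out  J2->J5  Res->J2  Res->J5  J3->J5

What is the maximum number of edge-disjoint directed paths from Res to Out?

8

Assign every edge capacity 1; by Menger, the answer equals the max flow.
Path Res→Out (+1); total 1.
Path Res→TankB→Out (+1); total 2.
Path Res→J3→Out (+1); total 3.
Path Res→P2→Out (+1); total 4.
Path Res→J2→Out (+1); total 5.
Path Res→J4→Out (+1); total 6.
Path Res→J5→Out (+1); total 7.
Path Res→P1→Out (+1); total 8.
No residual Res→Out path; max flow = 8.
Certifying cut of size 8: {Res→J2, Res→J3, Res→J4, Res→J5, Res→Out, Res→P1, Res→P2, Res→TankB}.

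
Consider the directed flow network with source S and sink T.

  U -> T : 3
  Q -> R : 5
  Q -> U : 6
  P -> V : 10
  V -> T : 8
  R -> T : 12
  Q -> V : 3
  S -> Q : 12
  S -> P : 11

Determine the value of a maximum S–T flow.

Augment S→P→V→T: bottleneck 8, flow now 8.
Augment S→Q→R→T: bottleneck 5, flow now 13.
Augment S→Q→U→T: bottleneck 3, flow now 16.
No augmenting path remains; maximum flow = 16.
In the residual graph, reachable from S: {S, P, Q, U, V}.
Min-cut edges: Q→R (5), U→T (3), V→T (8); capacity 5 + 3 + 8 = 16.
This cut is saturated, so no flow can exceed 16.

16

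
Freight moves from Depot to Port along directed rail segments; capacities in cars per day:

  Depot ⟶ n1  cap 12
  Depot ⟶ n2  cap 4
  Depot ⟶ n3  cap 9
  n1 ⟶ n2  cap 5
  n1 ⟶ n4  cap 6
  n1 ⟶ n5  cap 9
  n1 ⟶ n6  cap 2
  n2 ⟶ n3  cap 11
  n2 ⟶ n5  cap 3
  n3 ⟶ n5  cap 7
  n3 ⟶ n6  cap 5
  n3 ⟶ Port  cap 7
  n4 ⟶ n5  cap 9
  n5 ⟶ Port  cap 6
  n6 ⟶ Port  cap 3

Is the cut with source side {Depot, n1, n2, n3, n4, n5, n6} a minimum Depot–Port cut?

Given cut capacity: 7 + 6 + 3 = 16.
Augment Depot→n3→Port: bottleneck 7, flow now 7.
Augment Depot→n1→n5→Port: bottleneck 6, flow now 13.
Augment Depot→n1→n6→Port: bottleneck 2, flow now 15.
Augment Depot→n3→n6→Port: bottleneck 1, flow now 16.
No augmenting path remains; maximum flow = 16.
Cut capacity 16 equals the max flow, so it is a minimum cut.

Yes — it is a minimum cut (capacity 16).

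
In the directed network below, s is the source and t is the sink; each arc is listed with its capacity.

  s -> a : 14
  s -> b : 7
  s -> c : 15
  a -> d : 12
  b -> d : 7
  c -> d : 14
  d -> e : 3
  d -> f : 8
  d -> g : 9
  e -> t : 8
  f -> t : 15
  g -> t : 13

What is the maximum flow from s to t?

Augment s→a→d→e→t: bottleneck 3, flow now 3.
Augment s→a→d→f→t: bottleneck 8, flow now 11.
Augment s→a→d→g→t: bottleneck 1, flow now 12.
Augment s→b→d→g→t: bottleneck 7, flow now 19.
Augment s→c→d→g→t: bottleneck 1, flow now 20.
No augmenting path remains; maximum flow = 20.
In the residual graph, reachable from s: {s, a, b, c, d}.
Min-cut edges: d→e (3), d→f (8), d→g (9); capacity 3 + 8 + 9 = 20.
This cut is saturated, so no flow can exceed 20.

20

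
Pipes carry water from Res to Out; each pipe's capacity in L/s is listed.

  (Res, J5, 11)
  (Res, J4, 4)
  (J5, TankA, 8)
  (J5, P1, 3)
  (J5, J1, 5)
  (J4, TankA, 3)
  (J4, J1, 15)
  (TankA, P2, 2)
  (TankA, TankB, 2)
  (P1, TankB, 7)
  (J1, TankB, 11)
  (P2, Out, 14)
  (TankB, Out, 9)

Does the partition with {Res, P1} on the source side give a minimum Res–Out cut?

No — its capacity is 22, but the minimum cut has capacity 11.

Given cut capacity: 11 + 4 + 7 = 22.
Augment Res→J5→TankA→P2→Out: bottleneck 2, flow now 2.
Augment Res→J5→TankA→TankB→Out: bottleneck 2, flow now 4.
Augment Res→J5→P1→TankB→Out: bottleneck 3, flow now 7.
Augment Res→J5→J1→TankB→Out: bottleneck 4, flow now 11.
No augmenting path remains; maximum flow = 11.
In the residual graph, reachable from Res: {Res, J5, J4, TankA, P1, J1, TankB}.
Min-cut edges: TankA→P2 (2), TankB→Out (9); capacity 2 + 9 = 11.
Cut capacity 22 exceeds the max flow 11, so it is not minimum.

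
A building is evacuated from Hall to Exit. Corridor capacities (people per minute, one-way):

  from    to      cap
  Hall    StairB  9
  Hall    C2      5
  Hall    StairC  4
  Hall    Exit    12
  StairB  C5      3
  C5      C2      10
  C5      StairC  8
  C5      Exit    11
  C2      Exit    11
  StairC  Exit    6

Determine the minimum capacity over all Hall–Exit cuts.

24

Augment Hall→Exit: bottleneck 12, flow now 12.
Augment Hall→C2→Exit: bottleneck 5, flow now 17.
Augment Hall→StairC→Exit: bottleneck 4, flow now 21.
Augment Hall→StairB→C5→Exit: bottleneck 3, flow now 24.
No augmenting path remains; maximum flow = 24.
By max-flow min-cut, the minimum cut capacity equals the max flow.
In the residual graph, reachable from Hall: {Hall, StairB}.
Min-cut edges: Hall→C2 (5), Hall→StairC (4), Hall→Exit (12), StairB→C5 (3); capacity 5 + 4 + 12 + 3 = 24.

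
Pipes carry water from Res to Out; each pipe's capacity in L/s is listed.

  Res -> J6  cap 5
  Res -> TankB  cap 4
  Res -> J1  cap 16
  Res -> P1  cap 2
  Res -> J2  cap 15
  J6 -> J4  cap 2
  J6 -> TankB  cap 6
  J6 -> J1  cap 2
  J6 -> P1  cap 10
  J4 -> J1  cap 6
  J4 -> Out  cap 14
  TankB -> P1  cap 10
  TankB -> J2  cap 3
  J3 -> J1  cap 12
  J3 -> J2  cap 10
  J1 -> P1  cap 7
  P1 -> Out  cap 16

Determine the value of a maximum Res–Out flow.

18

Augment Res→P1→Out: bottleneck 2, flow now 2.
Augment Res→J6→J4→Out: bottleneck 2, flow now 4.
Augment Res→J6→P1→Out: bottleneck 3, flow now 7.
Augment Res→TankB→P1→Out: bottleneck 4, flow now 11.
Augment Res→J1→P1→Out: bottleneck 7, flow now 18.
No augmenting path remains; maximum flow = 18.
In the residual graph, reachable from Res: {Res, J1, J2}.
Min-cut edges: Res→J6 (5), Res→TankB (4), Res→P1 (2), J1→P1 (7); capacity 5 + 4 + 2 + 7 = 18.
This cut is saturated, so no flow can exceed 18.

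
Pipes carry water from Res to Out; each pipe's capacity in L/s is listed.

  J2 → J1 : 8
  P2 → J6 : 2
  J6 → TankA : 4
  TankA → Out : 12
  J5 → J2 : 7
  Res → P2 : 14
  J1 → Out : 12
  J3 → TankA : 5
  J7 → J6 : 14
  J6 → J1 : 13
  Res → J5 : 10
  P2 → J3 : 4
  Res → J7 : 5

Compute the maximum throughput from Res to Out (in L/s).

Augment Res→J7→J6→TankA→Out: bottleneck 4, flow now 4.
Augment Res→J7→J6→J1→Out: bottleneck 1, flow now 5.
Augment Res→J5→J2→J1→Out: bottleneck 7, flow now 12.
Augment Res→P2→J3→TankA→Out: bottleneck 4, flow now 16.
Augment Res→P2→J6→J1→Out: bottleneck 2, flow now 18.
No augmenting path remains; maximum flow = 18.
In the residual graph, reachable from Res: {Res, J5, P2}.
Min-cut edges: Res→J7 (5), J5→J2 (7), P2→J3 (4), P2→J6 (2); capacity 5 + 7 + 4 + 2 = 18.
This cut is saturated, so no flow can exceed 18.

18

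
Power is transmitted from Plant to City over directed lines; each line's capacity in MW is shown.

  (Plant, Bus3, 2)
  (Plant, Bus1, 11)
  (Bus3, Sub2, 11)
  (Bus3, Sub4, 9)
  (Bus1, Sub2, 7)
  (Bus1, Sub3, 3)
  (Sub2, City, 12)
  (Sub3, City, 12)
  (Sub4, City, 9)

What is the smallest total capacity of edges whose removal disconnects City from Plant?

Augment Plant→Bus3→Sub2→City: bottleneck 2, flow now 2.
Augment Plant→Bus1→Sub2→City: bottleneck 7, flow now 9.
Augment Plant→Bus1→Sub3→City: bottleneck 3, flow now 12.
No augmenting path remains; maximum flow = 12.
By max-flow min-cut, the minimum cut capacity equals the max flow.
In the residual graph, reachable from Plant: {Plant, Bus1}.
Min-cut edges: Plant→Bus3 (2), Bus1→Sub2 (7), Bus1→Sub3 (3); capacity 2 + 7 + 3 = 12.

12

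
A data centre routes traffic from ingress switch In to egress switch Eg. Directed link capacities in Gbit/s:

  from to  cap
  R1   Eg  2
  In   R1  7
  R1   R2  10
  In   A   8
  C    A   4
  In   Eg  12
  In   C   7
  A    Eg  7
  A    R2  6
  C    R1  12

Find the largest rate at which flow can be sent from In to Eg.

Augment In→Eg: bottleneck 12, flow now 12.
Augment In→R1→Eg: bottleneck 2, flow now 14.
Augment In→A→Eg: bottleneck 7, flow now 21.
No augmenting path remains; maximum flow = 21.
In the residual graph, reachable from In: {In, C, R1, A, R2}.
Min-cut edges: In→Eg (12), R1→Eg (2), A→Eg (7); capacity 12 + 2 + 7 = 21.
This cut is saturated, so no flow can exceed 21.

21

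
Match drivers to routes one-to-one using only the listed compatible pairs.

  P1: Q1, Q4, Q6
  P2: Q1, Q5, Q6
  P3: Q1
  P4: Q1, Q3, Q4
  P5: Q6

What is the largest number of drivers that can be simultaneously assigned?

5

Unit-capacity flow: source→left, listed edges, right→sink; max matching = max flow.
Augmenting path P1→Q1 (+1); matched 1.
Augmenting path P2→Q5 (+1); matched 2.
Augmenting path P4→Q3 (+1); matched 3.
Augmenting path P5→Q6 (+1); matched 4.
Augmenting path P3→Q1→P1→Q4 (+1); matched 5.
No augmenting path remains; maximum matching = 5.
König certificate: {P1, P2, P3, P4, P5} is a vertex cover of size 5 (every listed pair touches it), so no matching can be larger.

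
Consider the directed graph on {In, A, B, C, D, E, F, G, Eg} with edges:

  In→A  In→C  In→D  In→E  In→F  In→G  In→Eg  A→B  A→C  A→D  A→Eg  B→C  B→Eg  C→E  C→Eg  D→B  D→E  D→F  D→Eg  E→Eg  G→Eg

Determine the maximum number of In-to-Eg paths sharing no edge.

6

Assign every edge capacity 1; by Menger, the answer equals the max flow.
Path In→Eg (+1); total 1.
Path In→A→Eg (+1); total 2.
Path In→C→Eg (+1); total 3.
Path In→D→Eg (+1); total 4.
Path In→E→Eg (+1); total 5.
Path In→G→Eg (+1); total 6.
No residual In→Eg path; max flow = 6.
Certifying cut of size 6: {In→A, In→C, In→D, In→E, In→Eg, In→G}.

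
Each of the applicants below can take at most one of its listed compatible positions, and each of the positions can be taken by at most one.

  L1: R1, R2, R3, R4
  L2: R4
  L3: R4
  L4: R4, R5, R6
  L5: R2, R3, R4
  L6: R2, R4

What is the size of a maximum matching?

Unit-capacity flow: source→left, listed edges, right→sink; max matching = max flow.
Augmenting path L1→R1 (+1); matched 1.
Augmenting path L2→R4 (+1); matched 2.
Augmenting path L4→R5 (+1); matched 3.
Augmenting path L5→R2 (+1); matched 4.
Augmenting path L6→R2→L5→R3 (+1); matched 5.
No augmenting path remains; maximum matching = 5.
König certificate: {L1, L4, L5, L6, R4} is a vertex cover of size 5 (every listed pair touches it), so no matching can be larger.

5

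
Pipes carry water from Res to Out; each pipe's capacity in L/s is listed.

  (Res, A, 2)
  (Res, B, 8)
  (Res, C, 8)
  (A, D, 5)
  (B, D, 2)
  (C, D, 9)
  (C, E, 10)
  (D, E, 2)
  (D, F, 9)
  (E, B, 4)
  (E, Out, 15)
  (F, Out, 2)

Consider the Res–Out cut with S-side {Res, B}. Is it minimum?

Given cut capacity: 2 + 8 + 2 = 12.
Augment Res→C→E→Out: bottleneck 8, flow now 8.
Augment Res→A→D→E→Out: bottleneck 2, flow now 10.
Augment Res→B→D→F→Out: bottleneck 2, flow now 12.
No augmenting path remains; maximum flow = 12.
Cut capacity 12 equals the max flow, so it is a minimum cut.

Yes — it is a minimum cut (capacity 12).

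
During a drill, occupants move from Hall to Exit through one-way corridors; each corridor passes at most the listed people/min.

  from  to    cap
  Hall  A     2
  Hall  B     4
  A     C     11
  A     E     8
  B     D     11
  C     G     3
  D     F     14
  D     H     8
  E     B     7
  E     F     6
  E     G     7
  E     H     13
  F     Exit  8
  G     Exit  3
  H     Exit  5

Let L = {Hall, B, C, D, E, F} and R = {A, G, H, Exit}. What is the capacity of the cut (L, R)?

Edges leaving {Hall, B, C, D, E, F}: Hall→A (2), C→G (3), D→H (8), E→G (7), E→H (13), F→Exit (8).
Cut capacity = 2 + 3 + 8 + 7 + 13 + 8 = 41.

41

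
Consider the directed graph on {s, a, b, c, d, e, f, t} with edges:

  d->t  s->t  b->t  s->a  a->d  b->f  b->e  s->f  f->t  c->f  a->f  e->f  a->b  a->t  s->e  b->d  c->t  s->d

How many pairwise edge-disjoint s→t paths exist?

4

Assign every edge capacity 1; by Menger, the answer equals the max flow.
Path s→t (+1); total 1.
Path s→a→t (+1); total 2.
Path s→d→t (+1); total 3.
Path s→f→t (+1); total 4.
No residual s→t path; max flow = 4.
Certifying cut of size 4: {f→t, s→a, s→d, s→t}.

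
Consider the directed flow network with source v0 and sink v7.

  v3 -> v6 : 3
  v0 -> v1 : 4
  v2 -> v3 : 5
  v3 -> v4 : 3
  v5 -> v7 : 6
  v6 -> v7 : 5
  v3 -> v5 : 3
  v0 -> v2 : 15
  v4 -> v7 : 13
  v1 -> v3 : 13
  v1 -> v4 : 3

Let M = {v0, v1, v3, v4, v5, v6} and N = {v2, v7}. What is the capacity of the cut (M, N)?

39

Edges leaving {v0, v1, v3, v4, v5, v6}: v0→v2 (15), v4→v7 (13), v5→v7 (6), v6→v7 (5).
Cut capacity = 15 + 13 + 6 + 5 = 39.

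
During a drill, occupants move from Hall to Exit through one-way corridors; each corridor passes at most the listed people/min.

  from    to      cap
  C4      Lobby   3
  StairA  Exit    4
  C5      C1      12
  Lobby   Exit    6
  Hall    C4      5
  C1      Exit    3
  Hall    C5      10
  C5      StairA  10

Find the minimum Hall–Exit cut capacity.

Augment Hall→C5→StairA→Exit: bottleneck 4, flow now 4.
Augment Hall→C5→C1→Exit: bottleneck 3, flow now 7.
Augment Hall→C4→Lobby→Exit: bottleneck 3, flow now 10.
No augmenting path remains; maximum flow = 10.
By max-flow min-cut, the minimum cut capacity equals the max flow.
In the residual graph, reachable from Hall: {Hall, C5, C4, StairA, C1}.
Min-cut edges: C4→Lobby (3), StairA→Exit (4), C1→Exit (3); capacity 3 + 4 + 3 = 10.

10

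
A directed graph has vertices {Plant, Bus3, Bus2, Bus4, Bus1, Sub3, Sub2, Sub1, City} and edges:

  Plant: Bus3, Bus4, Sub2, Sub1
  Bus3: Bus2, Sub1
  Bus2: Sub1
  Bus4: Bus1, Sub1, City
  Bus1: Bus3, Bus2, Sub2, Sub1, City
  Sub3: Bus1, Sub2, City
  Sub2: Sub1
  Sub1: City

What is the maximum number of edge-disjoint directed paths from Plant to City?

Assign every edge capacity 1; by Menger, the answer equals the max flow.
Path Plant→Bus4→City (+1); total 1.
Path Plant→Sub1→City (+1); total 2.
No residual Plant→City path; max flow = 2.
Certifying cut of size 2: {Plant→Bus4, Sub1→City}.

2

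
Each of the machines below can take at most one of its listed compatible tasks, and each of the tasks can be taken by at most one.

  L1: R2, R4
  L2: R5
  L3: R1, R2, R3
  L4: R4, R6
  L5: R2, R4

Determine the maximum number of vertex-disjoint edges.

5

Unit-capacity flow: source→left, listed edges, right→sink; max matching = max flow.
Augmenting path L1→R2 (+1); matched 1.
Augmenting path L2→R5 (+1); matched 2.
Augmenting path L3→R1 (+1); matched 3.
Augmenting path L4→R4 (+1); matched 4.
Augmenting path L5→R4→L4→R6 (+1); matched 5.
No augmenting path remains; maximum matching = 5.
König certificate: {L1, L2, L3, L4, L5} is a vertex cover of size 5 (every listed pair touches it), so no matching can be larger.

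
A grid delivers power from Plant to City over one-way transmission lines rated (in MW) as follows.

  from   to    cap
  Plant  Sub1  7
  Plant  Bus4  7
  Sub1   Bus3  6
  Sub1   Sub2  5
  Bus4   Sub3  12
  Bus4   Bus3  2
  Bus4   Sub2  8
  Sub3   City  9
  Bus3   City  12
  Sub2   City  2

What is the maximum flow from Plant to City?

Augment Plant→Sub1→Bus3→City: bottleneck 6, flow now 6.
Augment Plant→Sub1→Sub2→City: bottleneck 1, flow now 7.
Augment Plant→Bus4→Sub3→City: bottleneck 7, flow now 14.
No augmenting path remains; maximum flow = 14.
In the residual graph, reachable from Plant: {Plant}.
Min-cut edges: Plant→Sub1 (7), Plant→Bus4 (7); capacity 7 + 7 = 14.
This cut is saturated, so no flow can exceed 14.

14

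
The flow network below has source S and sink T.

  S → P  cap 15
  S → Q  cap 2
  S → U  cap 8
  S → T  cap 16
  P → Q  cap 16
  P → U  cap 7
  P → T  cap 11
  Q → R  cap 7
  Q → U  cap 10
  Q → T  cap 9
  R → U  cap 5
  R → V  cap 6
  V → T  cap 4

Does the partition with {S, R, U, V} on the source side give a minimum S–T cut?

No — its capacity is 37, but the minimum cut has capacity 33.

Given cut capacity: 15 + 2 + 16 + 4 = 37.
Augment S→T: bottleneck 16, flow now 16.
Augment S→P→T: bottleneck 11, flow now 27.
Augment S→Q→T: bottleneck 2, flow now 29.
Augment S→P→Q→T: bottleneck 4, flow now 33.
No augmenting path remains; maximum flow = 33.
In the residual graph, reachable from S: {S, U}.
Min-cut edges: S→P (15), S→Q (2), S→T (16); capacity 15 + 2 + 16 = 33.
Cut capacity 37 exceeds the max flow 33, so it is not minimum.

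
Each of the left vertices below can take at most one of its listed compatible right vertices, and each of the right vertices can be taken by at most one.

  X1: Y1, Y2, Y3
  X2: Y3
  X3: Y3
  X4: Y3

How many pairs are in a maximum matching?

2

Unit-capacity flow: source→left, listed edges, right→sink; max matching = max flow.
Augmenting path X1→Y1 (+1); matched 1.
Augmenting path X2→Y3 (+1); matched 2.
No augmenting path remains; maximum matching = 2.
König certificate: {X1, Y3} is a vertex cover of size 2 (every listed pair touches it), so no matching can be larger.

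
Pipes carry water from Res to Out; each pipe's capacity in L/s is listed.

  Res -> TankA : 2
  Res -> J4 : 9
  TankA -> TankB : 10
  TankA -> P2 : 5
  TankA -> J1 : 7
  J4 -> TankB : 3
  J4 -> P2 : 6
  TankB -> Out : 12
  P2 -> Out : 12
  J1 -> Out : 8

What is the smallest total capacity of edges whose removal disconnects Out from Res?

Augment Res→TankA→TankB→Out: bottleneck 2, flow now 2.
Augment Res→J4→TankB→Out: bottleneck 3, flow now 5.
Augment Res→J4→P2→Out: bottleneck 6, flow now 11.
No augmenting path remains; maximum flow = 11.
By max-flow min-cut, the minimum cut capacity equals the max flow.
In the residual graph, reachable from Res: {Res}.
Min-cut edges: Res→TankA (2), Res→J4 (9); capacity 2 + 9 = 11.

11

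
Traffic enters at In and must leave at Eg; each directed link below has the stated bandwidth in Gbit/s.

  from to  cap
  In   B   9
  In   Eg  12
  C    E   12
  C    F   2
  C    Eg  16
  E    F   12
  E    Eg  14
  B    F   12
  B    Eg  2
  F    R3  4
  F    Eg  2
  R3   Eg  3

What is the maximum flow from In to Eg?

19

Augment In→Eg: bottleneck 12, flow now 12.
Augment In→B→Eg: bottleneck 2, flow now 14.
Augment In→B→F→Eg: bottleneck 2, flow now 16.
Augment In→B→F→R3→Eg: bottleneck 3, flow now 19.
No augmenting path remains; maximum flow = 19.
In the residual graph, reachable from In: {In, B, F, R3}.
Min-cut edges: In→Eg (12), B→Eg (2), F→Eg (2), R3→Eg (3); capacity 12 + 2 + 2 + 3 = 19.
This cut is saturated, so no flow can exceed 19.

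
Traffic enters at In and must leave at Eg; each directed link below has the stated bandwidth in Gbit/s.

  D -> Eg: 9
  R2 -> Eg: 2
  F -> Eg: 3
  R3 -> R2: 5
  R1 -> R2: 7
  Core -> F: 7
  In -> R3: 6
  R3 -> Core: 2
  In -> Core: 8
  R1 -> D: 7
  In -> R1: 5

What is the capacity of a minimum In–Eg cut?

10

Augment In→Core→F→Eg: bottleneck 3, flow now 3.
Augment In→R1→R2→Eg: bottleneck 2, flow now 5.
Augment In→R1→D→Eg: bottleneck 3, flow now 8.
Augment In→R3→R2→R1→D→Eg: bottleneck 2, flow now 10. (uses reverse residual edge)
No augmenting path remains; maximum flow = 10.
By max-flow min-cut, the minimum cut capacity equals the max flow.
In the residual graph, reachable from In: {In, Core, R3, F, R2}.
Min-cut edges: In→R1 (5), F→Eg (3), R2→Eg (2); capacity 5 + 3 + 2 = 10.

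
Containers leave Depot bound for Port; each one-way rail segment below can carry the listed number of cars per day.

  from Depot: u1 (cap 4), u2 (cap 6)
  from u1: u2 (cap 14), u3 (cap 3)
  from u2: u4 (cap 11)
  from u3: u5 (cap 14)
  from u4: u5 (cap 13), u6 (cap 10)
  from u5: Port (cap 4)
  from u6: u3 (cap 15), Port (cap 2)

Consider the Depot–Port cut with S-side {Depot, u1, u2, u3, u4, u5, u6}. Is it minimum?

Yes — it is a minimum cut (capacity 6).

Given cut capacity: 4 + 2 = 6.
Augment Depot→u1→u3→u5→Port: bottleneck 3, flow now 3.
Augment Depot→u2→u4→u5→Port: bottleneck 1, flow now 4.
Augment Depot→u2→u4→u6→Port: bottleneck 2, flow now 6.
No augmenting path remains; maximum flow = 6.
Cut capacity 6 equals the max flow, so it is a minimum cut.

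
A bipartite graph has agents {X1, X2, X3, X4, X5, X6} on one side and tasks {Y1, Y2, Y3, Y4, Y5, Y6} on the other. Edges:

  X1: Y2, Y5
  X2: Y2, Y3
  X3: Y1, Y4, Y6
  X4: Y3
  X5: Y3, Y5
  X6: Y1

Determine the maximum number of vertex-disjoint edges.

5

Unit-capacity flow: source→left, listed edges, right→sink; max matching = max flow.
Augmenting path X1→Y2 (+1); matched 1.
Augmenting path X2→Y3 (+1); matched 2.
Augmenting path X3→Y1 (+1); matched 3.
Augmenting path X5→Y5 (+1); matched 4.
Augmenting path X6→Y1→X3→Y4 (+1); matched 5.
No augmenting path remains; maximum matching = 5.
König certificate: {X3, X6, Y2, Y3, Y5} is a vertex cover of size 5 (every listed pair touches it), so no matching can be larger.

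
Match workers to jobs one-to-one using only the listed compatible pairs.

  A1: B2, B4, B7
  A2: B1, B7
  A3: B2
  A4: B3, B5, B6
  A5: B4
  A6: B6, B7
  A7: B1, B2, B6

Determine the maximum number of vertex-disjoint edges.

6

Unit-capacity flow: source→left, listed edges, right→sink; max matching = max flow.
Augmenting path A1→B2 (+1); matched 1.
Augmenting path A2→B1 (+1); matched 2.
Augmenting path A4→B3 (+1); matched 3.
Augmenting path A5→B4 (+1); matched 4.
Augmenting path A6→B6 (+1); matched 5.
Augmenting path A3→B2→A1→B7 (+1); matched 6.
No augmenting path remains; maximum matching = 6.
König certificate: {A4, B1, B2, B4, B6, B7} is a vertex cover of size 6 (every listed pair touches it), so no matching can be larger.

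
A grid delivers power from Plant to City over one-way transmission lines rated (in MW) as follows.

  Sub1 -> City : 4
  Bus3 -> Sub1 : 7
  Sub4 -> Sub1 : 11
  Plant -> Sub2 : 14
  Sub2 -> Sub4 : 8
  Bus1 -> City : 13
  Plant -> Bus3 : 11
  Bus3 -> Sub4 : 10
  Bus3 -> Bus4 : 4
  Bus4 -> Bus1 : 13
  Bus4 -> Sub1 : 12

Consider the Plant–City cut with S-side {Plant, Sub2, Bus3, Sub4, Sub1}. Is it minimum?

Given cut capacity: 4 + 4 = 8.
Augment Plant→Bus3→Sub1→City: bottleneck 4, flow now 4.
Augment Plant→Bus3→Bus4→Bus1→City: bottleneck 4, flow now 8.
No augmenting path remains; maximum flow = 8.
Cut capacity 8 equals the max flow, so it is a minimum cut.

Yes — it is a minimum cut (capacity 8).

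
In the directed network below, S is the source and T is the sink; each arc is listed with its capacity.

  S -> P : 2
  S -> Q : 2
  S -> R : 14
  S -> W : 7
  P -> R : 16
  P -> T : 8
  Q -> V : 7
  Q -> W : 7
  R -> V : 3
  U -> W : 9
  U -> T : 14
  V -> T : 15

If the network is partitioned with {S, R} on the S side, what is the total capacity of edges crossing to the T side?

14

Edges leaving {S, R}: S→P (2), S→Q (2), S→W (7), R→V (3).
Cut capacity = 2 + 2 + 7 + 3 = 14.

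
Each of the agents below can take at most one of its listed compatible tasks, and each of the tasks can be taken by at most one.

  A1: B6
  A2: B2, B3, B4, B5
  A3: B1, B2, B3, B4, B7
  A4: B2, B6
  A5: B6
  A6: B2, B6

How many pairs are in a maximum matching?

Unit-capacity flow: source→left, listed edges, right→sink; max matching = max flow.
Augmenting path A1→B6 (+1); matched 1.
Augmenting path A2→B2 (+1); matched 2.
Augmenting path A3→B1 (+1); matched 3.
Augmenting path A4→B2→A2→B3 (+1); matched 4.
No augmenting path remains; maximum matching = 4.
König certificate: {A2, A3, B2, B6} is a vertex cover of size 4 (every listed pair touches it), so no matching can be larger.

4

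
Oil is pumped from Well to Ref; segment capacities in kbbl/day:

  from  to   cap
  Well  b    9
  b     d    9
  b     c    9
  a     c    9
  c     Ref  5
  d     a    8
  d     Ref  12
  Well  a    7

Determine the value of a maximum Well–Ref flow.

14

Augment Well→a→c→Ref: bottleneck 5, flow now 5.
Augment Well→b→d→Ref: bottleneck 9, flow now 14.
No augmenting path remains; maximum flow = 14.
In the residual graph, reachable from Well: {Well, a, c}.
Min-cut edges: Well→b (9), c→Ref (5); capacity 9 + 5 = 14.
This cut is saturated, so no flow can exceed 14.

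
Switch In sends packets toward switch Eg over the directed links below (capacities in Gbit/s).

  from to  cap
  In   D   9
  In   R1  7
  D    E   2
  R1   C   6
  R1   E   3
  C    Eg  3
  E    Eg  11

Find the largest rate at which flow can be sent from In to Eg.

8

Augment In→D→E→Eg: bottleneck 2, flow now 2.
Augment In→R1→C→Eg: bottleneck 3, flow now 5.
Augment In→R1→E→Eg: bottleneck 3, flow now 8.
No augmenting path remains; maximum flow = 8.
In the residual graph, reachable from In: {In, D, R1, C}.
Min-cut edges: D→E (2), R1→E (3), C→Eg (3); capacity 2 + 3 + 3 = 8.
This cut is saturated, so no flow can exceed 8.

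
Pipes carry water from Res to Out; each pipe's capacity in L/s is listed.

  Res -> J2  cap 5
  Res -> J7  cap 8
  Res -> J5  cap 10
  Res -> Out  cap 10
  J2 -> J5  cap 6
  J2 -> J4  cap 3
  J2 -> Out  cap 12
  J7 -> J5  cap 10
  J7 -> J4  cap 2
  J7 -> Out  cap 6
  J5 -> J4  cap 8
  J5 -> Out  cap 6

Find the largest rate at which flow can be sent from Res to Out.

27

Augment Res→Out: bottleneck 10, flow now 10.
Augment Res→J2→Out: bottleneck 5, flow now 15.
Augment Res→J7→Out: bottleneck 6, flow now 21.
Augment Res→J5→Out: bottleneck 6, flow now 27.
No augmenting path remains; maximum flow = 27.
In the residual graph, reachable from Res: {Res, J7, J5, J4}.
Min-cut edges: Res→J2 (5), Res→Out (10), J7→Out (6), J5→Out (6); capacity 5 + 10 + 6 + 6 = 27.
This cut is saturated, so no flow can exceed 27.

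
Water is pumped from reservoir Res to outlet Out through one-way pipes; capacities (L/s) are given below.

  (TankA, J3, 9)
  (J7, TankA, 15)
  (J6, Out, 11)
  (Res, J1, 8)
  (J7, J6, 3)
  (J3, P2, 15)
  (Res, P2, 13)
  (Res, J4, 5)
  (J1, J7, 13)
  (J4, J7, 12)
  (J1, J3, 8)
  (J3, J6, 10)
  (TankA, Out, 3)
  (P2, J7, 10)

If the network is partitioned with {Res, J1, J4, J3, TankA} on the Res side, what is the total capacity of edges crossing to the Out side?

Edges leaving {Res, J1, J4, J3, TankA}: Res→P2 (13), J1→J7 (13), J4→J7 (12), J3→P2 (15), J3→J6 (10), TankA→Out (3).
Cut capacity = 13 + 13 + 12 + 15 + 10 + 3 = 66.

66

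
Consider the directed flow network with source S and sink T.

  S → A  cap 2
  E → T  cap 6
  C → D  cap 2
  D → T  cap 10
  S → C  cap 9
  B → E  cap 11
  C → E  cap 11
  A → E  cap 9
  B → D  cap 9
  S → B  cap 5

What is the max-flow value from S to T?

Augment S→A→E→T: bottleneck 2, flow now 2.
Augment S→B→D→T: bottleneck 5, flow now 7.
Augment S→C→D→T: bottleneck 2, flow now 9.
Augment S→C→E→T: bottleneck 4, flow now 13.
No augmenting path remains; maximum flow = 13.
In the residual graph, reachable from S: {S, A, C, E}.
Min-cut edges: S→B (5), C→D (2), E→T (6); capacity 5 + 2 + 6 = 13.
This cut is saturated, so no flow can exceed 13.

13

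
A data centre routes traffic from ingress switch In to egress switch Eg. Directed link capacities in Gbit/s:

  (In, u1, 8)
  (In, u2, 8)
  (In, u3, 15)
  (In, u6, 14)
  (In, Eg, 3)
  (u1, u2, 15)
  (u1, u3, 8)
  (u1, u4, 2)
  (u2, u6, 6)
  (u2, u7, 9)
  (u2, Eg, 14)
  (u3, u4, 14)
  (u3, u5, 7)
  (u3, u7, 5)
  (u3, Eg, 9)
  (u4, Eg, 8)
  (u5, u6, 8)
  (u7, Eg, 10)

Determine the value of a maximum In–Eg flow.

Augment In→Eg: bottleneck 3, flow now 3.
Augment In→u2→Eg: bottleneck 8, flow now 11.
Augment In→u3→Eg: bottleneck 9, flow now 20.
Augment In→u1→u2→Eg: bottleneck 6, flow now 26.
Augment In→u1→u4→Eg: bottleneck 2, flow now 28.
Augment In→u3→u4→Eg: bottleneck 6, flow now 34.
No augmenting path remains; maximum flow = 34.
In the residual graph, reachable from In: {In, u6}.
Min-cut edges: In→u1 (8), In→u2 (8), In→u3 (15), In→Eg (3); capacity 8 + 8 + 15 + 3 = 34.
This cut is saturated, so no flow can exceed 34.

34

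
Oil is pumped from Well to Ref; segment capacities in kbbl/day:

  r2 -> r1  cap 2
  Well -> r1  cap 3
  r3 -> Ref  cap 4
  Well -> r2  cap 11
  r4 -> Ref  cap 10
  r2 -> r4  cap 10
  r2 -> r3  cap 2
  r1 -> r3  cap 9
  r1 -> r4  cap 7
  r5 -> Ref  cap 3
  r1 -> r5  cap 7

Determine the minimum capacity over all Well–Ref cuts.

14

Augment Well→r1→r3→Ref: bottleneck 3, flow now 3.
Augment Well→r2→r3→Ref: bottleneck 1, flow now 4.
Augment Well→r2→r4→Ref: bottleneck 10, flow now 14.
No augmenting path remains; maximum flow = 14.
By max-flow min-cut, the minimum cut capacity equals the max flow.
In the residual graph, reachable from Well: {Well}.
Min-cut edges: Well→r1 (3), Well→r2 (11); capacity 3 + 11 = 14.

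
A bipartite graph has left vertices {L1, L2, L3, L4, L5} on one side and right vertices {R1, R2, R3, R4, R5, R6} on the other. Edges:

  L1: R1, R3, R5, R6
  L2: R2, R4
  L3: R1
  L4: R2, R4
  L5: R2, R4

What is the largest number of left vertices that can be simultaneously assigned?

Unit-capacity flow: source→left, listed edges, right→sink; max matching = max flow.
Augmenting path L1→R1 (+1); matched 1.
Augmenting path L2→R2 (+1); matched 2.
Augmenting path L4→R4 (+1); matched 3.
Augmenting path L3→R1→L1→R3 (+1); matched 4.
No augmenting path remains; maximum matching = 4.
König certificate: {L1, L3, R2, R4} is a vertex cover of size 4 (every listed pair touches it), so no matching can be larger.

4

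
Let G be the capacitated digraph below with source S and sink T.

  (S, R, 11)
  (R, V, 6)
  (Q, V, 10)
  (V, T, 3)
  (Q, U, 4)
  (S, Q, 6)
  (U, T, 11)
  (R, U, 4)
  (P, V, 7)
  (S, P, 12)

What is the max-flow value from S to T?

Augment S→P→V→T: bottleneck 3, flow now 3.
Augment S→Q→U→T: bottleneck 4, flow now 7.
Augment S→R→U→T: bottleneck 4, flow now 11.
No augmenting path remains; maximum flow = 11.
In the residual graph, reachable from S: {S, P, Q, R, V}.
Min-cut edges: Q→U (4), R→U (4), V→T (3); capacity 4 + 4 + 3 = 11.
This cut is saturated, so no flow can exceed 11.

11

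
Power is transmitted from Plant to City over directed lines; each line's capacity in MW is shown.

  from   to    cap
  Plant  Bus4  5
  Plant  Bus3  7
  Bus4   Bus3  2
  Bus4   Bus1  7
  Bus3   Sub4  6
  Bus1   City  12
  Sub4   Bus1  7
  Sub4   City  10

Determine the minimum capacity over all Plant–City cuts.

11

Augment Plant→Bus4→Bus1→City: bottleneck 5, flow now 5.
Augment Plant→Bus3→Sub4→City: bottleneck 6, flow now 11.
No augmenting path remains; maximum flow = 11.
By max-flow min-cut, the minimum cut capacity equals the max flow.
In the residual graph, reachable from Plant: {Plant, Bus3}.
Min-cut edges: Plant→Bus4 (5), Bus3→Sub4 (6); capacity 5 + 6 = 11.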